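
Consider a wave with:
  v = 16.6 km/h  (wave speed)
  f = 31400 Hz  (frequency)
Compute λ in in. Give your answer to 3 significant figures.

Rearranging: λ = v/f.
v = 16.6 km/h = 4.611 m/s; f = 31400 Hz.
λ = 1.469×10^-4 m
1.469×10^-4 m × (1 in / 0.02540 m) = 0.005782 in

0.00578 in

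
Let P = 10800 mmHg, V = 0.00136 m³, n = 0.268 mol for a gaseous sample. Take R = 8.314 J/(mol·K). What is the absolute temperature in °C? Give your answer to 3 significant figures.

Solving PV = nRT for T: T = PV/(nR).
P = 10800 mmHg = 1.440×10^6 Pa; V = 0.00136 m³; n = 0.268 mol; R = 8.314 J/(mol·K).
T = 878.9 K
878.9 K − 273.15 = 605.7 °C

606 °C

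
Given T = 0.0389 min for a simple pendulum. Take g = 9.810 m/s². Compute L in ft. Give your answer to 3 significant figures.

4.44 ft

Rearranging: L = g·(T/2π)².
T = 0.0389 min = 2.334 s; g = 9.810 m/s².
L = 1.354 m
1.354 m × (1 ft / 0.3048 m) = 4.441 ft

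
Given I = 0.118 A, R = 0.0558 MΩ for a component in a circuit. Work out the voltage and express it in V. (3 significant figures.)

6580 V

Directly: V = IR.
I = 0.118 A; R = 0.0558 MΩ = 55800 Ω.
V = 6584 V  (the unit combination reduces to kg·m²/(A·s³) = V)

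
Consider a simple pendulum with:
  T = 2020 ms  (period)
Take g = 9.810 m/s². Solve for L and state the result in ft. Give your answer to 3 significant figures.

Solving T = 2π√(L/g) for L: L = g·(T/2π)².
T = 2020 ms = 2.020 s; g = 9.810 m/s².
L = 1.014 m
1.014 m × (1 ft / 0.3048 m) = 3.327 ft

3.33 ft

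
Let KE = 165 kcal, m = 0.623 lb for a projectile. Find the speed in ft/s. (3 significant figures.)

7250 ft/s

Solving KE = ½mv² for v: v = √(2·KE/m).
KE = 165 kcal = 6.904×10^5 J; m = 0.623 lb = 0.2826 kg.
v = 2210 m/s
2210 m/s × (1 ft/s / 0.3048 m/s) = 7252 ft/s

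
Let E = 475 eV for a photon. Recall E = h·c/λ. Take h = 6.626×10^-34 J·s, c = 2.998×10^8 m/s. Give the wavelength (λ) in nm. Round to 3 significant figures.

Rearranging E = h·c/λ for λ: λ = hc/E.
E = 475 eV = 7.610×10^-17 J; h = 6.626×10^-34 J·s; c = 2.998×10^8 m/s.
λ = 2.610×10^-9 m
2.610×10^-9 m × (1 nm / 1.000×10^-9 m) = 2.610 nm

2.61 nm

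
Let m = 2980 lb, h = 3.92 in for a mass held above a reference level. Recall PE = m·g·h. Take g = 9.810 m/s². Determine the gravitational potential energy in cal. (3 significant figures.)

Directly: PE = mgh.
m = 2980 lb = 1352 kg; h = 3.92 in = 0.09957 m; g = 9.810 m/s².
PE = 1320 J
1320 J × (1 cal / 4.184 J) = 315.6 cal

316 cal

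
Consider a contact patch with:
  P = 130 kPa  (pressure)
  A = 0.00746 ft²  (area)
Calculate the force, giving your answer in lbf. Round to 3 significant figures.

20.3 lbf

Solving P = F/A for F: F = P·A.
P = 130 kPa = 1.300×10^5 Pa; A = 0.00746 ft² = 6.931×10^-4 m².
F = 90.10 N  (the unit combination reduces to kg·m/s² = N)
90.10 N × (1 lbf / 4.448 N) = 20.25 lbf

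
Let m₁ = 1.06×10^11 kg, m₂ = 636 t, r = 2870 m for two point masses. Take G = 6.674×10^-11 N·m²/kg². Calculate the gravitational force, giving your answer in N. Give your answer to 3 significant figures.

From Newton's law of gravitation: F = Gm₁m₂/r².
m₁ = 1.06×10^11 kg; m₂ = 636 t = 6.360×10^5 kg; r = 2870 m; G = 6.674×10^-11 N·m²/kg².
F = 0.5462 N  (the unit combination reduces to kg·m/s² = N)

0.546 N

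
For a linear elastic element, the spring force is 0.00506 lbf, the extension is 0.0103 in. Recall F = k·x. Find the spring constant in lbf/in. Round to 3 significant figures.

0.491 lbf/in

From Hooke's law: k = F/x.
F = 0.00506 lbf = 0.02251 N; x = 0.0103 in = 2.616×10^-4 m.
k = 86.03 N/m
86.03 N/m × (1 lbf/in / 175.1 N/m) = 0.4913 lbf/in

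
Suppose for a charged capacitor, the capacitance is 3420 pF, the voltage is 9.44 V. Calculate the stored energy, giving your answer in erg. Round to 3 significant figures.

1.52 erg

Directly: E = ½CV².
C = 3420 pF = 3.420×10^-9 F; V = 9.44 V.
E = 1.524×10^-7 J
1.524×10^-7 J × (1 erg / 1.000×10^-7 J) = 1.524 erg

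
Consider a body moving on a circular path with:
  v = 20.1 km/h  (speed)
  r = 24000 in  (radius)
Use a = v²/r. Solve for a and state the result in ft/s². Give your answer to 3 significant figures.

a is given directly by: a = v²/r.
v = 20.1 km/h = 5.583 m/s; r = 24000 in = 609.6 m.
a = 0.05114 m/s²
0.05114 m/s² × (1 ft/s² / 0.3048 m/s²) = 0.1678 ft/s²

0.168 ft/s²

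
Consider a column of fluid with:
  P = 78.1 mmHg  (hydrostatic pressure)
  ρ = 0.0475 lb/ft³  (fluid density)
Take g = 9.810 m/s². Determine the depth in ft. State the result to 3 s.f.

Rearranging: h = P/(ρ·g).
P = 78.1 mmHg = 10412 Pa; ρ = 0.0475 lb/ft³ = 0.7609 kg/m³; g = 9.810 m/s².
h = 1395 m
1395 m × (1 ft / 0.3048 m) = 4577 ft

4580 ft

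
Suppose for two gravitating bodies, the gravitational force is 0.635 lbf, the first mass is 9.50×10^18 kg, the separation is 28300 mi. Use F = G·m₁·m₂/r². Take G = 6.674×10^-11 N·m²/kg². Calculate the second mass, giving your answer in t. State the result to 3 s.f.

9240 t

Solving F = G·m₁·m₂/r² for m₂: m₂ = F·r²/(G·m₁).
F = 0.635 lbf = 2.825 N; m₁ = 9.50×10^18 kg; r = 28300 mi = 4.554×10^7 m; G = 6.674×10^-11 N·m²/kg².
m₂ = 9.241×10^6 kg
9.241×10^6 kg × (1 t / 1000 kg) = 9241 t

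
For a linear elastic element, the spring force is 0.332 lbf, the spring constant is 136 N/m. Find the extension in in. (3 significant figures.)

0.428 in

Rearranging F = k·x for x: x = F/k.
F = 0.332 lbf = 1.477 N; k = 136 N/m.
x = 0.01086 m
0.01086 m × (1 in / 0.02540 m) = 0.4275 in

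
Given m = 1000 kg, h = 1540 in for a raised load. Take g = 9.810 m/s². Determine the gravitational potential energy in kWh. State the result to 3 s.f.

0.107 kWh

PE is given directly by: PE = mgh.
m = 1000 kg; h = 1540 in = 39.12 m; g = 9.810 m/s².
PE = 3.837×10^5 J
3.837×10^5 J × (1 kWh / 3.600×10^6 J) = 0.1066 kWh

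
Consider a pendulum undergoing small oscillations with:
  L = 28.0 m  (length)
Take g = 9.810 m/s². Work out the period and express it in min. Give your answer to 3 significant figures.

0.177 min

Directly: T = 2π√(L/g).
L = 28.0 m; g = 9.810 m/s².
T = 10.62 s
10.62 s × (1 min / 60.00 s) = 0.1769 min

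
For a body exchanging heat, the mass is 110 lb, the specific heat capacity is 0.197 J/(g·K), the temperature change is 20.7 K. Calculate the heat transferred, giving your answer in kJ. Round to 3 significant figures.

Q is given directly by: Q = mcΔT.
m = 110 lb = 49.90 kg; c = 0.197 J/(g·K) = 197.0 J/(kg·K); ΔT = 20.7 K.
Q = 2.035×10^5 J
2.035×10^5 J × (1 kJ / 1000 J) = 203.5 kJ

203 kJ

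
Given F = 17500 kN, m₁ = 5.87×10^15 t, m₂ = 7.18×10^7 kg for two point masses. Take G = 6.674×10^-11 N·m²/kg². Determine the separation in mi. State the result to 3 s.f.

From Newton's law of gravitation: r = √(G·m₁m₂/F).
F = 17500 kN = 1.750×10^7 N; m₁ = 5.87×10^15 t = 5.870×10^18 kg; m₂ = 7.18×10^7 kg; G = 6.674×10^-11 N·m²/kg².
r = 40092 m
40092 m × (1 mi / 1609 m) = 24.91 mi

24.9 mi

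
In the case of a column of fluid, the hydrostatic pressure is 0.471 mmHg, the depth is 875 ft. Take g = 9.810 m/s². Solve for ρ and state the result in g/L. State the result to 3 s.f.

Solving P = ρ·g·h for ρ: ρ = P/(g·h).
P = 0.471 mmHg = 62.79 Pa; h = 875 ft = 266.7 m; g = 9.810 m/s².
ρ = 0.02400 kg/m³
Since 1 g/L = 1 kg/m³, 0.02400 g/L.

0.0240 g/L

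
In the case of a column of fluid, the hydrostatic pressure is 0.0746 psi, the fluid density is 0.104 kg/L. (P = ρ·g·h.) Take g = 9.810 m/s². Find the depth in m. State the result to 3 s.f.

0.504 m

Rearranging: h = P/(ρ·g).
P = 0.0746 psi = 514.3 Pa; ρ = 0.104 kg/L = 104.0 kg/m³; g = 9.810 m/s².
h = 0.5041 m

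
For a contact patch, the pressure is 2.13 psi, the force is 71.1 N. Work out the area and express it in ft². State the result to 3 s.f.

0.0521 ft²

Solving P = F/A for A: A = F/P.
P = 2.13 psi = 14686 Pa; F = 71.1 N.
A = 0.004841 m²
0.004841 m² × (1 ft² / 0.09290 m²) = 0.05211 ft²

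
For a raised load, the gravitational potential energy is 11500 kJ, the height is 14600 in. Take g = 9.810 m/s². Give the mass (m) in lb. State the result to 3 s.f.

6970 lb

Solving PE = m·g·h for m: m = PE/(g·h).
PE = 11500 kJ = 1.150×10^7 J; h = 14600 in = 370.8 m; g = 9.810 m/s².
m = 3161 kg
3161 kg × (1 lb / 0.4536 kg) = 6969 lb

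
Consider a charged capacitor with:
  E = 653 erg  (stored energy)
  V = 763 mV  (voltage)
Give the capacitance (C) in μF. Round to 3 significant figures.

Rearranging: C = 2E/V².
E = 653 erg = 6.530×10^-5 J; V = 763 mV = 0.7630 V.
C = 2.243×10^-4 F
2.243×10^-4 F × (1 μF / 1.000×10^-6 F) = 224.3 μF

224 μF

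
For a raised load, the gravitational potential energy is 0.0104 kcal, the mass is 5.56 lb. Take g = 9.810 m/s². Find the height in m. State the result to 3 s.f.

1.76 m

Solving PE = m·g·h for h: h = PE/(m·g).
PE = 0.0104 kcal = 43.51 J; m = 5.56 lb = 2.522 kg; g = 9.810 m/s².
h = 1.759 m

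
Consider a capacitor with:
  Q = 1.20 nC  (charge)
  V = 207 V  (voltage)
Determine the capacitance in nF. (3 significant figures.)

Directly: C = Q/V.
Q = 1.20 nC = 1.200×10^-9 C; V = 207 V.
C = 5.797×10^-12 F
5.797×10^-12 F × (1 nF / 1.000×10^-9 F) = 0.005797 nF

0.00580 nF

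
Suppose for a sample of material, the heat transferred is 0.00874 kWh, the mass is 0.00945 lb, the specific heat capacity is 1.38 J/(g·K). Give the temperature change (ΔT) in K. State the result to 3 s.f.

Rearranging: ΔT = Q/(m·c).
Q = 0.00874 kWh = 31464 J; m = 0.00945 lb = 0.004286 kg; c = 1.38 J/(g·K) = 1380 J/(kg·K).
ΔT = 5319 K

5320 K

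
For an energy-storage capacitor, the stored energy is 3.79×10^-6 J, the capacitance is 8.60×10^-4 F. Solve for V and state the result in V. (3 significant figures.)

Solving E = ½C·V² for V: V = √(2E/C).
E = 3.79×10^-6 J; C = 8.60×10^-4 F.
V = 0.09388 V

0.0939 V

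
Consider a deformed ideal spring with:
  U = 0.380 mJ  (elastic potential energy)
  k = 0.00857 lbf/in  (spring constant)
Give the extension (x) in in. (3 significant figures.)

0.886 in

Solving U = ½k·x² for x: x = √(2U/k).
U = 0.380 mJ = 3.800×10^-4 J; k = 0.00857 lbf/in = 1.501 N/m.
x = 0.02250 m
0.02250 m × (1 in / 0.02540 m) = 0.8859 in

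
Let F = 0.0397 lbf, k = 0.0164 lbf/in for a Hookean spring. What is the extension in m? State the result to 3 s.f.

From Hooke's law: x = F/k.
F = 0.0397 lbf = 0.1766 N; k = 0.0164 lbf/in = 2.872 N/m.
x = 0.06149 m

0.0615 m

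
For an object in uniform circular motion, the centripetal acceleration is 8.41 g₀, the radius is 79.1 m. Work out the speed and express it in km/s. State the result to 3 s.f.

Solving a = v²/r for v: v = √(a·r).
a = 8.41 g₀ = 82.47 m/s²; r = 79.1 m.
v = 80.77 m/s
80.77 m/s × (1 km/s / 1000 m/s) = 0.08077 km/s

0.0808 km/s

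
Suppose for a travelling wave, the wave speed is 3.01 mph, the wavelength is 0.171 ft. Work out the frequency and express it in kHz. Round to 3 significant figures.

Solving v = f·λ for f: f = v/λ.
v = 3.01 mph = 1.346 m/s; λ = 0.171 ft = 0.05212 m.
f = 25.82 Hz
25.82 Hz × (1 kHz / 1000 Hz) = 0.02582 kHz

0.0258 kHz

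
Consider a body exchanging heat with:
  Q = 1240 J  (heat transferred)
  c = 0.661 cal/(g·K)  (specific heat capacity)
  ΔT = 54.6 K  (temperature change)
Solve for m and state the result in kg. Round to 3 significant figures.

0.00821 kg

Rearranging Q = m·c·ΔT for m: m = Q/(c·ΔT).
Q = 1240 J; c = 0.661 cal/(g·K) = 2766 J/(kg·K); ΔT = 54.6 K.
m = 0.008212 kg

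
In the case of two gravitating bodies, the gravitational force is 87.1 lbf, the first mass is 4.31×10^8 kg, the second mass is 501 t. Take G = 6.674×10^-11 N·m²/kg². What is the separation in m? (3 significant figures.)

6.10 m

Solving F = G·m₁·m₂/r² for r: r = √(G·m₁m₂/F).
F = 87.1 lbf = 387.4 N; m₁ = 4.31×10^8 kg; m₂ = 501 t = 5.010×10^5 kg; G = 6.674×10^-11 N·m²/kg².
r = 6.099 m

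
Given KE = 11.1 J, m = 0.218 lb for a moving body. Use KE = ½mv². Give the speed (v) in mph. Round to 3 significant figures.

33.5 mph

Solving KE = ½mv² for v: v = √(2·KE/m).
KE = 11.1 J; m = 0.218 lb = 0.09888 kg.
v = 14.98 m/s
14.98 m/s × (1 mph / 0.4470 m/s) = 33.52 mph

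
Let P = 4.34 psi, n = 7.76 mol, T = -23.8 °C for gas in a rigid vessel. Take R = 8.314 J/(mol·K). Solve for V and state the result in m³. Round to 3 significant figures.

0.538 m³

Solving PV = nRT for V: V = nRT/P.
P = 4.34 psi = 29923 Pa; n = 7.76 mol; T = -23.8 °C = 249.3 K; R = 8.314 J/(mol·K).
V = 0.5376 m³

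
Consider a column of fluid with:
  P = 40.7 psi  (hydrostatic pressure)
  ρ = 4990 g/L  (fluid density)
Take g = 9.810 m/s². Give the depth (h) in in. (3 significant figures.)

Rearranging P = ρ·g·h for h: h = P/(ρ·g).
P = 40.7 psi = 2.806×10^5 Pa; ρ = 4990 g/L = 4990 kg/m³; g = 9.810 m/s².
h = 5.732 m
5.732 m × (1 in / 0.02540 m) = 225.7 in

226 in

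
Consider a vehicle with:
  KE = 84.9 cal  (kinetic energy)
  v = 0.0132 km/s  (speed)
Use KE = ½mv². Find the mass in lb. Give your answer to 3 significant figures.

8.99 lb

Rearranging KE = ½mv² for m: m = 2·KE/v².
KE = 84.9 cal = 355.2 J; v = 0.0132 km/s = 13.20 m/s.
m = 4.077 kg
4.077 kg × (1 lb / 0.4536 kg) = 8.989 lb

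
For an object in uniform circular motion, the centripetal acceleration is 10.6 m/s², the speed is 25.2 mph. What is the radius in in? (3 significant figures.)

471 in

Rearranging a = v²/r for r: r = v²/a.
a = 10.6 m/s²; v = 25.2 mph = 11.27 m/s.
r = 11.97 m
11.97 m × (1 in / 0.02540 m) = 471.4 in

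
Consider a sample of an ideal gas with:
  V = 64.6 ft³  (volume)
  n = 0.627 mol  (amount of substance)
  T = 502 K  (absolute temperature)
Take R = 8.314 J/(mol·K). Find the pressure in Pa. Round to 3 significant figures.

Directly: P = nRT/V.
V = 64.6 ft³ = 1.829 m³; n = 0.627 mol; T = 502 K; R = 8.314 J/(mol·K).
P = 1431 Pa  (the unit combination reduces to kg/(m·s²) = Pa)

1430 Pa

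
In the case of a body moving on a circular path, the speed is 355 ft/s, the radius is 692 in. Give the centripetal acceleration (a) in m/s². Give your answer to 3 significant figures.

Directly: a = v²/r.
v = 355 ft/s = 108.2 m/s; r = 692 in = 17.58 m.
a = 666.1 m/s²

666 m/s²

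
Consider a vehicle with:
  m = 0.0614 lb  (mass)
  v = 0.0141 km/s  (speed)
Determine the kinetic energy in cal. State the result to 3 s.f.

Directly: KE = ½mv².
m = 0.0614 lb = 0.02785 kg; v = 0.0141 km/s = 14.10 m/s.
KE = 2.768 J
2.768 J × (1 cal / 4.184 J) = 0.6617 cal

0.662 cal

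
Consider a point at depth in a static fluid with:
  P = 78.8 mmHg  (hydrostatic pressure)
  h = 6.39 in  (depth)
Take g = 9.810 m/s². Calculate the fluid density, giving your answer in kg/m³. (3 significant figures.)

6600 kg/m³

Rearranging P = ρ·g·h for ρ: ρ = P/(g·h).
P = 78.8 mmHg = 10506 Pa; h = 6.39 in = 0.1623 m; g = 9.810 m/s².
ρ = 6598 kg/m³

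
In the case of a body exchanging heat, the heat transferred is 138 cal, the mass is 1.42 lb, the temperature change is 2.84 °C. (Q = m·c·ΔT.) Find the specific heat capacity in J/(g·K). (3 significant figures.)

0.316 J/(g·K)

Solving Q = m·c·ΔT for c: c = Q/(m·ΔT).
Q = 138 cal = 577.4 J; m = 1.42 lb = 0.6441 kg; ΔT = 2.84 °C = 2.840 K.
c = 315.6 J/(kg·K)
315.6 J/(kg·K) × (1 J/(g·K) / 1000 J/(kg·K)) = 0.3156 J/(g·K)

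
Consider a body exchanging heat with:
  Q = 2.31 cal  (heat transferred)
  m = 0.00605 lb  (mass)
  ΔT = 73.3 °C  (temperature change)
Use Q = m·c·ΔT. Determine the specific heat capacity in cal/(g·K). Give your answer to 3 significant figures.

0.0115 cal/(g·K)

Solving Q = m·c·ΔT for c: c = Q/(m·ΔT).
Q = 2.31 cal = 9.665 J; m = 0.00605 lb = 0.002744 kg; ΔT = 73.3 °C = 73.30 K.
c = 48.05 J/(kg·K)
48.05 J/(kg·K) × (1 cal/(g·K) / 4184 J/(kg·K)) = 0.01148 cal/(g·K)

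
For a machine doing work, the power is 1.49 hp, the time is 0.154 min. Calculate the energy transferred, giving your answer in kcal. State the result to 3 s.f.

Rearranging: W = P·t.
P = 1.49 hp = 1111 W; t = 0.154 min = 9.240 s.
W = 10266 J  (the unit combination reduces to kg·m²/s² = J)
10266 J × (1 kcal / 4184 J) = 2.454 kcal

2.45 kcal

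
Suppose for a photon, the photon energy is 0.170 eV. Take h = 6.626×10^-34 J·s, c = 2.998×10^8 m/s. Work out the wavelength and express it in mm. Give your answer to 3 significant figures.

Solving E = h·c/λ for λ: λ = hc/E.
E = 0.170 eV = 2.724×10^-20 J; h = 6.626×10^-34 J·s; c = 2.998×10^8 m/s.
λ = 7.293×10^-6 m
7.293×10^-6 m × (1 mm / 0.001000 m) = 0.007293 mm

0.00729 mm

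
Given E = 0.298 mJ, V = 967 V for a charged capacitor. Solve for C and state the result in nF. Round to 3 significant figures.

Rearranging: C = 2E/V².
E = 0.298 mJ = 2.980×10^-4 J; V = 967 V.
C = 6.374×10^-10 F
6.374×10^-10 F × (1 nF / 1.000×10^-9 F) = 0.6374 nF

0.637 nF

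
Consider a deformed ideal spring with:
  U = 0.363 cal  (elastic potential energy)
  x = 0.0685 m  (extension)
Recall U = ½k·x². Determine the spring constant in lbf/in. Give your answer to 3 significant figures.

Solving U = ½k·x² for k: k = 2U/x².
U = 0.363 cal = 1.519 J; x = 0.0685 m.
k = 647.4 N/m
647.4 N/m × (1 lbf/in / 175.1 N/m) = 3.697 lbf/in

3.70 lbf/in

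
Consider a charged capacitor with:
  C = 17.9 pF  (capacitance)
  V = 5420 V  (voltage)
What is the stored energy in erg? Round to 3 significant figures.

2630 erg

Directly: E = ½CV².
C = 17.9 pF = 1.790×10^-11 F; V = 5420 V.
E = 2.629×10^-4 J  (the unit combination reduces to kg·m²/s² = J)
2.629×10^-4 J × (1 erg / 1.000×10^-7 J) = 2629 erg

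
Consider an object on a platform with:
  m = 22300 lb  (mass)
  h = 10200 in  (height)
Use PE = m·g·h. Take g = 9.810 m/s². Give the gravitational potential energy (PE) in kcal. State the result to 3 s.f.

6140 kcal

PE is given directly by: PE = mgh.
m = 22300 lb = 10115 kg; h = 10200 in = 259.1 m; g = 9.810 m/s².
PE = 2.571×10^7 J
2.571×10^7 J × (1 kcal / 4184 J) = 6144 kcal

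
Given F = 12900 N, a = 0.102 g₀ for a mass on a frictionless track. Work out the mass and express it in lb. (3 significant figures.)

From Newton's second law: m = F/a.
F = 12900 N; a = 0.102 g₀ = 1.000 m/s².
m = 12896 kg
12896 kg × (1 lb / 0.4536 kg) = 28432 lb

28400 lb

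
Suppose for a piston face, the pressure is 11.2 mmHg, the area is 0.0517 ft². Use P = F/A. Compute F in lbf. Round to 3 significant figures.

Solving P = F/A for F: F = P·A.
P = 11.2 mmHg = 1493 Pa; A = 0.0517 ft² = 0.004803 m².
F = 7.172 N
7.172 N × (1 lbf / 4.448 N) = 1.612 lbf

1.61 lbf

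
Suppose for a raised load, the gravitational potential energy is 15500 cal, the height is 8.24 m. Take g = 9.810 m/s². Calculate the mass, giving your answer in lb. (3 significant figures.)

1770 lb

Rearranging: m = PE/(g·h).
PE = 15500 cal = 64852 J; h = 8.24 m; g = 9.810 m/s².
m = 802.3 kg
802.3 kg × (1 lb / 0.4536 kg) = 1769 lb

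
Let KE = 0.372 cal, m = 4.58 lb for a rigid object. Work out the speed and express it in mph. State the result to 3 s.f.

Rearranging: v = √(2·KE/m).
KE = 0.372 cal = 1.556 J; m = 4.58 lb = 2.077 kg.
v = 1.224 m/s
1.224 m/s × (1 mph / 0.4470 m/s) = 2.738 mph

2.74 mph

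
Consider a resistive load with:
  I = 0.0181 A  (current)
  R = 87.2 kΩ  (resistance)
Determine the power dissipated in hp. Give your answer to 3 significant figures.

0.0383 hp

Directly: P = I²R.
I = 0.0181 A; R = 87.2 kΩ = 87200 Ω.
P = 28.57 W  (the unit combination reduces to kg·m²/s³ = W)
28.57 W × (1 hp / 745.7 W) = 0.03831 hp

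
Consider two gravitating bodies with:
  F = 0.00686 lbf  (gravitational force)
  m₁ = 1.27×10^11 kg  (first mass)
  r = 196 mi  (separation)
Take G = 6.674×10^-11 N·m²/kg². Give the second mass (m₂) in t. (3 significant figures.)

Solving F = G·m₁·m₂/r² for m₂: m₂ = F·r²/(G·m₁).
F = 0.00686 lbf = 0.03051 N; m₁ = 1.27×10^11 kg; r = 196 mi = 3.154×10^5 m; G = 6.674×10^-11 N·m²/kg².
m₂ = 3.582×10^8 kg
3.582×10^8 kg × (1 t / 1000 kg) = 3.582×10^5 t

3.58×10^5 t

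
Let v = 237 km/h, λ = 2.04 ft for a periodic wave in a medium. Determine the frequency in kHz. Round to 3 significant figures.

Rearranging v = f·λ for f: f = v/λ.
v = 237 km/h = 65.83 m/s; λ = 2.04 ft = 0.6218 m.
f = 105.9 Hz
105.9 Hz × (1 kHz / 1000 Hz) = 0.1059 kHz

0.106 kHz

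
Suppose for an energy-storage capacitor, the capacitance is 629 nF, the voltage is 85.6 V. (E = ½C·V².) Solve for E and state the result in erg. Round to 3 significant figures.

23000 erg

Directly: E = ½CV².
C = 629 nF = 6.290×10^-7 F; V = 85.6 V.
E = 0.002304 J
0.002304 J × (1 erg / 1.000×10^-7 J) = 23045 erg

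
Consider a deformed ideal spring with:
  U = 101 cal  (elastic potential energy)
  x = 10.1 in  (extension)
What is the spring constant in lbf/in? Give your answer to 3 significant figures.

Rearranging: k = 2U/x².
U = 101 cal = 422.6 J; x = 10.1 in = 0.2565 m.
k = 12842 N/m
12842 N/m × (1 lbf/in / 175.1 N/m) = 73.33 lbf/in

73.3 lbf/in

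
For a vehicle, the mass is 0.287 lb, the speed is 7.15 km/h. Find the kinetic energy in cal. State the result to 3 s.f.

Directly: KE = ½mv².
m = 0.287 lb = 0.1302 kg; v = 7.15 km/h = 1.986 m/s.
KE = 0.2568 J
0.2568 J × (1 cal / 4.184 J) = 0.06137 cal

0.0614 cal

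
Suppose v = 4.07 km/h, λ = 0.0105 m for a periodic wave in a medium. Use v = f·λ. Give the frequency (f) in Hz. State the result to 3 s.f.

Rearranging v = f·λ for f: f = v/λ.
v = 4.07 km/h = 1.131 m/s; λ = 0.0105 m.
f = 107.7 Hz

108 Hz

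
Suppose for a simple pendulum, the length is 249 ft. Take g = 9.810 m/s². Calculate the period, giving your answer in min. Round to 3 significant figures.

0.291 min

T is given directly by: T = 2π√(L/g).
L = 249 ft = 75.90 m; g = 9.810 m/s².
T = 17.48 s
17.48 s × (1 min / 60.00 s) = 0.2913 min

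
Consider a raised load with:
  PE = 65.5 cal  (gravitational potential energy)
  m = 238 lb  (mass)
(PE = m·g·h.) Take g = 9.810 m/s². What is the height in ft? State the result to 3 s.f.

Solving PE = m·g·h for h: h = PE/(m·g).
PE = 65.5 cal = 274.1 J; m = 238 lb = 108.0 kg; g = 9.810 m/s².
h = 0.2588 m
0.2588 m × (1 ft / 0.3048 m) = 0.8490 ft

0.849 ft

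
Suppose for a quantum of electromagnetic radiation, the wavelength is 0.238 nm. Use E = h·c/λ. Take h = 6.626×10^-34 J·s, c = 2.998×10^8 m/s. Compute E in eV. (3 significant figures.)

E is given directly by: E = hc/λ.
λ = 0.238 nm = 2.380×10^-10 m; h = 6.626×10^-34 J·s; c = 2.998×10^8 m/s.
E = 8.347×10^-16 J  (the unit combination reduces to kg·m²/s² = J)
8.347×10^-16 J × (1 eV / 1.602×10^-19 J) = 5209 eV

5210 eV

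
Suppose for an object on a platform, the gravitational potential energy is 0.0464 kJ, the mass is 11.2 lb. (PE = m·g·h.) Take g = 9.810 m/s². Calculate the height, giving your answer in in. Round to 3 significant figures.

Solving PE = m·g·h for h: h = PE/(m·g).
PE = 0.0464 kJ = 46.40 J; m = 11.2 lb = 5.080 kg; g = 9.810 m/s².
h = 0.9310 m
0.9310 m × (1 in / 0.02540 m) = 36.65 in

36.7 in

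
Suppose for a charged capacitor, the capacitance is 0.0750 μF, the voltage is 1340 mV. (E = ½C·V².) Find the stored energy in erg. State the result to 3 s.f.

0.673 erg

E is given directly by: E = ½CV².
C = 0.0750 μF = 7.500×10^-8 F; V = 1340 mV = 1.340 V.
E = 6.734×10^-8 J  (the unit combination reduces to kg·m²/s² = J)
6.734×10^-8 J × (1 erg / 1.000×10^-7 J) = 0.6734 erg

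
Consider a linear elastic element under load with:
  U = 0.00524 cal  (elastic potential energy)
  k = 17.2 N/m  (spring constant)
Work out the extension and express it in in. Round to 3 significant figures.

1.99 in

Rearranging: x = √(2U/k).
U = 0.00524 cal = 0.02192 J; k = 17.2 N/m.
x = 0.05049 m
0.05049 m × (1 in / 0.02540 m) = 1.988 in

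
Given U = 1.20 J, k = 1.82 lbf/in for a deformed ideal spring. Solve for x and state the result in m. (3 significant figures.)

Solving U = ½k·x² for x: x = √(2U/k).
U = 1.20 J; k = 1.82 lbf/in = 318.7 N/m.
x = 0.08677 m

0.0868 m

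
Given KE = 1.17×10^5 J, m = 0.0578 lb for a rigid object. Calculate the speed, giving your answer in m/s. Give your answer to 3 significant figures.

Rearranging KE = ½mv² for v: v = √(2·KE/m).
KE = 1.17×10^5 J; m = 0.0578 lb = 0.02622 kg.
v = 2988 m/s

2990 m/s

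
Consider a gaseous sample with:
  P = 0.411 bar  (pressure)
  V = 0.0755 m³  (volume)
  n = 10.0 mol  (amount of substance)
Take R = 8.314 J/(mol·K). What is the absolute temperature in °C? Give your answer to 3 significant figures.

Rearranging: T = PV/(nR).
P = 0.411 bar = 41100 Pa; V = 0.0755 m³; n = 10.0 mol; R = 8.314 J/(mol·K).
T = 37.32 K
37.32 K − 273.15 = -235.8 °C

-236 °C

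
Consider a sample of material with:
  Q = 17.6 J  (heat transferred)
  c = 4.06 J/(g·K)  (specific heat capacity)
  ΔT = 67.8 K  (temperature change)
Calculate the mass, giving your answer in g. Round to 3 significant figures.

0.0639 g

Rearranging: m = Q/(c·ΔT).
Q = 17.6 J; c = 4.06 J/(g·K) = 4060 J/(kg·K); ΔT = 67.8 K.
m = 6.394×10^-5 kg
6.394×10^-5 kg × (1 g / 0.001000 kg) = 0.06394 g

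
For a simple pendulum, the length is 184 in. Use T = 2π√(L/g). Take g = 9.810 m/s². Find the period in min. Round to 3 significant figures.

Directly: T = 2π√(L/g).
L = 184 in = 4.674 m; g = 9.810 m/s².
T = 4.337 s
4.337 s × (1 min / 60.00 s) = 0.07228 min

0.0723 min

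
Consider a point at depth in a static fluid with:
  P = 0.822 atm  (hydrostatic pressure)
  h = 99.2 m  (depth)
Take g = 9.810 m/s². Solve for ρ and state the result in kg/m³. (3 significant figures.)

85.6 kg/m³

Rearranging P = ρ·g·h for ρ: ρ = P/(g·h).
P = 0.822 atm = 83289 Pa; h = 99.2 m; g = 9.810 m/s².
ρ = 85.59 kg/m³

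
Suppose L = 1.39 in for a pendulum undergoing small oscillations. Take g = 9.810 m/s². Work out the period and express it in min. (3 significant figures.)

0.00628 min

Directly: T = 2π√(L/g).
L = 1.39 in = 0.03531 m; g = 9.810 m/s².
T = 0.3769 s
0.3769 s × (1 min / 60.00 s) = 0.006282 min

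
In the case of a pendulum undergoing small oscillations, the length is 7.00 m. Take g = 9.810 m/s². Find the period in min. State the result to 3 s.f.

Directly: T = 2π√(L/g).
L = 7.00 m; g = 9.810 m/s².
T = 5.308 s
5.308 s × (1 min / 60.00 s) = 0.08846 min

0.0885 min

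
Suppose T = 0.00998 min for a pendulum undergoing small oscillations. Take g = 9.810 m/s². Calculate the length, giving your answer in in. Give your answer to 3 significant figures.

3.51 in

Rearranging T = 2π√(L/g) for L: L = g·(T/2π)².
T = 0.00998 min = 0.5988 s; g = 9.810 m/s².
L = 0.08910 m
0.08910 m × (1 in / 0.02540 m) = 3.508 in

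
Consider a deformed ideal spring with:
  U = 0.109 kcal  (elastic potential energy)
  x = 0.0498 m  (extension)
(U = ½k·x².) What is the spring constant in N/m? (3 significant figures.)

Rearranging: k = 2U/x².
U = 0.109 kcal = 456.1 J; x = 0.0498 m.
k = 3.678×10^5 N/m

3.68×10^5 N/m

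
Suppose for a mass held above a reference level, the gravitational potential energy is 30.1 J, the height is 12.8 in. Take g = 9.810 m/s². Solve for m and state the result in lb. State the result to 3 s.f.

20.8 lb

Solving PE = m·g·h for m: m = PE/(g·h).
PE = 30.1 J; h = 12.8 in = 0.3251 m; g = 9.810 m/s².
m = 9.437 kg
9.437 kg × (1 lb / 0.4536 kg) = 20.81 lb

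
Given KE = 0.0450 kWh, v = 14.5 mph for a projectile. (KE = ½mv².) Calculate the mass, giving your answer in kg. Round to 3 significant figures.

7710 kg

Solving KE = ½mv² for m: m = 2·KE/v².
KE = 0.0450 kWh = 1.620×10^5 J; v = 14.5 mph = 6.482 m/s.
m = 7711 kg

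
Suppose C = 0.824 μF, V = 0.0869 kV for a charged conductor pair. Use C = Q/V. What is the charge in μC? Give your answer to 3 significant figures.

Rearranging: Q = CV.
C = 0.824 μF = 8.240×10^-7 F; V = 0.0869 kV = 86.90 V.
Q = 7.161×10^-5 C  (the unit combination reduces to A·s = C)
7.161×10^-5 C × (1 μC / 1.000×10^-6 C) = 71.61 μC

71.6 μC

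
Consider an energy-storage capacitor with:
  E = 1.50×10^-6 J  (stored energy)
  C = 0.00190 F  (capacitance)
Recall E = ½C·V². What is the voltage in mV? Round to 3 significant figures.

39.7 mV

Solving E = ½C·V² for V: V = √(2E/C).
E = 1.50×10^-6 J; C = 0.00190 F.
V = 0.03974 V
0.03974 V × (1 mV / 0.001000 V) = 39.74 mV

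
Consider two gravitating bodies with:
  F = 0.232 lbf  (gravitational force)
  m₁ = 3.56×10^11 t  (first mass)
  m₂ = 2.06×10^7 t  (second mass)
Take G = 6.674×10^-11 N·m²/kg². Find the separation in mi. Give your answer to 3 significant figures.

Solving F = G·m₁·m₂/r² for r: r = √(G·m₁m₂/F).
F = 0.232 lbf = 1.032 N; m₁ = 3.56×10^11 t = 3.560×10^14 kg; m₂ = 2.06×10^7 t = 2.060×10^10 kg; G = 6.674×10^-11 N·m²/kg².
r = 2.178×10^7 m
2.178×10^7 m × (1 mi / 1609 m) = 13532 mi

13500 mi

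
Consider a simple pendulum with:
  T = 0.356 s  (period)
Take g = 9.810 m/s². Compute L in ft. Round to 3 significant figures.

Rearranging T = 2π√(L/g) for L: L = g·(T/2π)².
T = 0.356 s; g = 9.810 m/s².
L = 0.03149 m
0.03149 m × (1 ft / 0.3048 m) = 0.1033 ft

0.103 ft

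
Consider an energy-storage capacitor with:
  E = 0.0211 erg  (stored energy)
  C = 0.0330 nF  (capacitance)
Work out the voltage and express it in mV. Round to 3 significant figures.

11300 mV

Rearranging: V = √(2E/C).
E = 0.0211 erg = 2.110×10^-9 J; C = 0.0330 nF = 3.300×10^-11 F.
V = 11.31 V  (the unit combination reduces to kg·m²/(A·s³) = V)
11.31 V × (1 mV / 0.001000 V) = 11308 mV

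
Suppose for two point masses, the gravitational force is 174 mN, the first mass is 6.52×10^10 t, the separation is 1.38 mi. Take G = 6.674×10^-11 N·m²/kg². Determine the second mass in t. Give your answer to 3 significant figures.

From Newton's law of gravitation: m₂ = F·r²/(G·m₁).
F = 174 mN = 0.1740 N; m₁ = 6.52×10^10 t = 6.520×10^13 kg; r = 1.38 mi = 2221 m; G = 6.674×10^-11 N·m²/kg².
m₂ = 197.2 kg
197.2 kg × (1 t / 1000 kg) = 0.1972 t

0.197 t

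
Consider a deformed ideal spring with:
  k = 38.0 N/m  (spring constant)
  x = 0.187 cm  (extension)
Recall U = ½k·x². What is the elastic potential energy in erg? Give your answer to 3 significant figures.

U is given directly by: U = ½kx².
k = 38.0 N/m; x = 0.187 cm = 0.001870 m.
U = 6.644×10^-5 J  (the unit combination reduces to kg·m²/s² = J)
6.644×10^-5 J × (1 erg / 1.000×10^-7 J) = 664.4 erg

664 erg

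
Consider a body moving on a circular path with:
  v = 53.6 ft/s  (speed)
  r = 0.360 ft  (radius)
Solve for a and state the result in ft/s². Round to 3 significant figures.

7980 ft/s²

Directly: a = v²/r.
v = 53.6 ft/s = 16.34 m/s; r = 0.360 ft = 0.1097 m.
a = 2432 m/s²
2432 m/s² × (1 ft/s² / 0.3048 m/s²) = 7980 ft/s²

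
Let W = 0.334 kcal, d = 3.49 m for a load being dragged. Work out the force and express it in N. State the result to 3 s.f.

400 N

Rearranging: F = W/d.
W = 0.334 kcal = 1397 J; d = 3.49 m.
F = 400.4 N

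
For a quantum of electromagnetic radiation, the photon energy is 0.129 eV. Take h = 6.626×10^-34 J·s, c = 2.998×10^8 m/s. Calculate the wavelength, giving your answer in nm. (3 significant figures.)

9610 nm

Rearranging E = h·c/λ for λ: λ = hc/E.
E = 0.129 eV = 2.067×10^-20 J; h = 6.626×10^-34 J·s; c = 2.998×10^8 m/s.
λ = 9.611×10^-6 m
9.611×10^-6 m × (1 nm / 1.000×10^-9 m) = 9611 nm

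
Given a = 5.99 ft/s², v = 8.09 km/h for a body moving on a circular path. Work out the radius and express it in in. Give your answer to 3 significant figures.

109 in

Rearranging: r = v²/a.
a = 5.99 ft/s² = 1.826 m/s²; v = 8.09 km/h = 2.247 m/s.
r = 2.766 m
2.766 m × (1 in / 0.02540 m) = 108.9 in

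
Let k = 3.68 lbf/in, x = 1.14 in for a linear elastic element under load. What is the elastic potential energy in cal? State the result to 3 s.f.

U is given directly by: U = ½kx².
k = 3.68 lbf/in = 644.5 N/m; x = 1.14 in = 0.02896 m.
U = 0.2702 J  (the unit combination reduces to kg·m²/s² = J)
0.2702 J × (1 cal / 4.184 J) = 0.06457 cal

0.0646 cal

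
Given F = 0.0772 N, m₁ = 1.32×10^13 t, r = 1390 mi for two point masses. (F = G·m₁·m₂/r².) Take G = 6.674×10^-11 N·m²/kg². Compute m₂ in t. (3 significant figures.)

439 t

Rearranging F = G·m₁·m₂/r² for m₂: m₂ = F·r²/(G·m₁).
F = 0.0772 N; m₁ = 1.32×10^13 t = 1.320×10^16 kg; r = 1390 mi = 2.237×10^6 m; G = 6.674×10^-11 N·m²/kg².
m₂ = 4.385×10^5 kg
4.385×10^5 kg × (1 t / 1000 kg) = 438.5 t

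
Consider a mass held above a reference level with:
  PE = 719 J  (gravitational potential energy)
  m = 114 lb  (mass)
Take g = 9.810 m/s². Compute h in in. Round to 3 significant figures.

Rearranging: h = PE/(m·g).
PE = 719 J; m = 114 lb = 51.71 kg; g = 9.810 m/s².
h = 1.417 m
1.417 m × (1 in / 0.02540 m) = 55.80 in

55.8 in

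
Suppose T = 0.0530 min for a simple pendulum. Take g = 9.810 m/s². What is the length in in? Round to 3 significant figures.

98.9 in

Rearranging: L = g·(T/2π)².
T = 0.0530 min = 3.180 s; g = 9.810 m/s².
L = 2.513 m
2.513 m × (1 in / 0.02540 m) = 98.93 in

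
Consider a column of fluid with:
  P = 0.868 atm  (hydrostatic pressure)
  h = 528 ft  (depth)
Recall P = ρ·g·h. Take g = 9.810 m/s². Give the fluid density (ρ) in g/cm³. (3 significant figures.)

Rearranging P = ρ·g·h for ρ: ρ = P/(g·h).
P = 0.868 atm = 87950 Pa; h = 528 ft = 160.9 m; g = 9.810 m/s².
ρ = 55.71 kg/m³
55.71 kg/m³ × (1 g/cm³ / 1000 kg/m³) = 0.05571 g/cm³

0.0557 g/cm³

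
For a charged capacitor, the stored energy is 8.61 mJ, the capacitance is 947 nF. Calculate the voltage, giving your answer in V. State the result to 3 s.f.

Rearranging: V = √(2E/C).
E = 8.61 mJ = 0.008610 J; C = 947 nF = 9.470×10^-7 F.
V = 134.8 V  (the unit combination reduces to kg·m²/(A·s³) = V)

135 V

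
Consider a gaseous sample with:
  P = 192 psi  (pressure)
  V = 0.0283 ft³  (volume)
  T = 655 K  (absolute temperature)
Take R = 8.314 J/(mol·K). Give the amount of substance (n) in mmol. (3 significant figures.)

From the ideal-gas law: n = PV/(RT).
P = 192 psi = 1.324×10^6 Pa; V = 0.0283 ft³ = 8.014×10^-4 m³; T = 655 K; R = 8.314 J/(mol·K).
n = 0.1948 mol
0.1948 mol × (1 mmol / 0.001000 mol) = 194.8 mmol

195 mmol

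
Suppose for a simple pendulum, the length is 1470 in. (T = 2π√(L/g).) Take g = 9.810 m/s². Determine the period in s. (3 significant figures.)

12.3 s

Directly: T = 2π√(L/g).
L = 1470 in = 37.34 m; g = 9.810 m/s².
T = 12.26 s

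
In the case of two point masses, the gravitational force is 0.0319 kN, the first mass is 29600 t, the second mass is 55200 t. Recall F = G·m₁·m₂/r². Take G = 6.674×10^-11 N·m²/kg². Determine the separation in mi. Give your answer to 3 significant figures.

0.0363 mi

Solving F = G·m₁·m₂/r² for r: r = √(G·m₁m₂/F).
F = 0.0319 kN = 31.90 N; m₁ = 29600 t = 2.960×10^7 kg; m₂ = 55200 t = 5.520×10^7 kg; G = 6.674×10^-11 N·m²/kg².
r = 58.47 m
58.47 m × (1 mi / 1609 m) = 0.03633 mi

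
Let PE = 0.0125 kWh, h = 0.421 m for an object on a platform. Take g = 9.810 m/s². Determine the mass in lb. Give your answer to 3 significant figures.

Rearranging: m = PE/(g·h).
PE = 0.0125 kWh = 45000 J; h = 0.421 m; g = 9.810 m/s².
m = 10896 kg
10896 kg × (1 lb / 0.4536 kg) = 24021 lb

24000 lb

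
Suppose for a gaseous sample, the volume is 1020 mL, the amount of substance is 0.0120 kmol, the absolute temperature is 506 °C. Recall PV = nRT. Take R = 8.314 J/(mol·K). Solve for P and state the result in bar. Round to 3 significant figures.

P is given directly by: P = nRT/V.
V = 1020 mL = 0.001020 m³; n = 0.0120 kmol = 12.00 mol; T = 506 °C = 779.1 K; R = 8.314 J/(mol·K).
P = 7.621×10^7 Pa
7.621×10^7 Pa × (1 bar / 1.000×10^5 Pa) = 762.1 bar

762 bar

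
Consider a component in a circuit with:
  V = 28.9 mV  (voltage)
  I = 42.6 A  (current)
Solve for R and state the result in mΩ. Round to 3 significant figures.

Rearranging: R = V/I.
V = 28.9 mV = 0.02890 V; I = 42.6 A.
R = 6.784×10^-4 Ω
6.784×10^-4 Ω × (1 mΩ / 0.001000 Ω) = 0.6784 mΩ

0.678 mΩ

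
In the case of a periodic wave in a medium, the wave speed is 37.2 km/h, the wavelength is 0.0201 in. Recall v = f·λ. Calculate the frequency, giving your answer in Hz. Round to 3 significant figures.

20200 Hz

Rearranging v = f·λ for f: f = v/λ.
v = 37.2 km/h = 10.33 m/s; λ = 0.0201 in = 5.105×10^-4 m.
f = 20240 Hz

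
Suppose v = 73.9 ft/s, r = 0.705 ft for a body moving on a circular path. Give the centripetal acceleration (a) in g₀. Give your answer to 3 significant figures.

241 g₀

a is given directly by: a = v²/r.
v = 73.9 ft/s = 22.52 m/s; r = 0.705 ft = 0.2149 m.
a = 2361 m/s²
2361 m/s² × (1 g₀ / 9.807 m/s²) = 240.8 g₀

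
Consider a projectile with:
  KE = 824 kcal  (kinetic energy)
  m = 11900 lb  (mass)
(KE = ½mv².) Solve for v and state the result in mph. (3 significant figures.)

80.0 mph

Rearranging KE = ½mv² for v: v = √(2·KE/m).
KE = 824 kcal = 3.448×10^6 J; m = 11900 lb = 5398 kg.
v = 35.74 m/s
35.74 m/s × (1 mph / 0.4470 m/s) = 79.95 mph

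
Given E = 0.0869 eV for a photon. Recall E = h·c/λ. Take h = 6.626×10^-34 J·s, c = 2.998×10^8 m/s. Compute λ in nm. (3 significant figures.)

Rearranging: λ = hc/E.
E = 0.0869 eV = 1.392×10^-20 J; h = 6.626×10^-34 J·s; c = 2.998×10^8 m/s.
λ = 1.427×10^-5 m
1.427×10^-5 m × (1 nm / 1.000×10^-9 m) = 14268 nm

14300 nm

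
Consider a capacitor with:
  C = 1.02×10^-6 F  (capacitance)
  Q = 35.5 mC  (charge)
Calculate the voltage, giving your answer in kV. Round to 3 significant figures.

Solving C = Q/V for V: V = Q/C.
C = 1.02×10^-6 F; Q = 35.5 mC = 0.03550 C.
V = 34804 V
34804 V × (1 kV / 1000 V) = 34.80 kV

34.8 kV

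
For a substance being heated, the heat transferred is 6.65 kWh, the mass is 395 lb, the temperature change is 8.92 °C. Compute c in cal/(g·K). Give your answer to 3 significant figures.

Rearranging: c = Q/(m·ΔT).
Q = 6.65 kWh = 2.394×10^7 J; m = 395 lb = 179.2 kg; ΔT = 8.92 °C = 8.920 K.
c = 14979 J/(kg·K)
14979 J/(kg·K) × (1 cal/(g·K) / 4184 J/(kg·K)) = 3.580 cal/(g·K)

3.58 cal/(g·K)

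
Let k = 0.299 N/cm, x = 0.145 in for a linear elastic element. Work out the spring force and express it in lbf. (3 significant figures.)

From Hooke's law: F = kx.
k = 0.299 N/cm = 29.90 N/m; x = 0.145 in = 0.003683 m.
F = 0.1101 N  (the unit combination reduces to kg·m/s² = N)
0.1101 N × (1 lbf / 4.448 N) = 0.02476 lbf

0.0248 lbf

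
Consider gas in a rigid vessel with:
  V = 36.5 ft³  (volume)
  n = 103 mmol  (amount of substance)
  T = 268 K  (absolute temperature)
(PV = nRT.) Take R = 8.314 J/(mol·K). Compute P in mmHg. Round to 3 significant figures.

1.67 mmHg

Directly: P = nRT/V.
V = 36.5 ft³ = 1.034 m³; n = 103 mmol = 0.1030 mol; T = 268 K; R = 8.314 J/(mol·K).
P = 222.0 Pa  (the unit combination reduces to kg/(m·s²) = Pa)
222.0 Pa × (1 mmHg / 133.3 Pa) = 1.665 mmHg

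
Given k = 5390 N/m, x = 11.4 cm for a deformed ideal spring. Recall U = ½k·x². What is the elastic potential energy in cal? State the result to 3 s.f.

Directly: U = ½kx².
k = 5390 N/m; x = 11.4 cm = 0.1140 m.
U = 35.02 J
35.02 J × (1 cal / 4.184 J) = 8.371 cal

8.37 cal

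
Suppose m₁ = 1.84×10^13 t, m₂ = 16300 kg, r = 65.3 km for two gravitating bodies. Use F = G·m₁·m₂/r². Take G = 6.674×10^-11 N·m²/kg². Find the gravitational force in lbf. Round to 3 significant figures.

1.06 lbf

Directly: F = Gm₁m₂/r².
m₁ = 1.84×10^13 t = 1.840×10^16 kg; m₂ = 16300 kg; r = 65.3 km = 65300 m; G = 6.674×10^-11 N·m²/kg².
F = 4.694 N  (the unit combination reduces to kg·m/s² = N)
4.694 N × (1 lbf / 4.448 N) = 1.055 lbf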